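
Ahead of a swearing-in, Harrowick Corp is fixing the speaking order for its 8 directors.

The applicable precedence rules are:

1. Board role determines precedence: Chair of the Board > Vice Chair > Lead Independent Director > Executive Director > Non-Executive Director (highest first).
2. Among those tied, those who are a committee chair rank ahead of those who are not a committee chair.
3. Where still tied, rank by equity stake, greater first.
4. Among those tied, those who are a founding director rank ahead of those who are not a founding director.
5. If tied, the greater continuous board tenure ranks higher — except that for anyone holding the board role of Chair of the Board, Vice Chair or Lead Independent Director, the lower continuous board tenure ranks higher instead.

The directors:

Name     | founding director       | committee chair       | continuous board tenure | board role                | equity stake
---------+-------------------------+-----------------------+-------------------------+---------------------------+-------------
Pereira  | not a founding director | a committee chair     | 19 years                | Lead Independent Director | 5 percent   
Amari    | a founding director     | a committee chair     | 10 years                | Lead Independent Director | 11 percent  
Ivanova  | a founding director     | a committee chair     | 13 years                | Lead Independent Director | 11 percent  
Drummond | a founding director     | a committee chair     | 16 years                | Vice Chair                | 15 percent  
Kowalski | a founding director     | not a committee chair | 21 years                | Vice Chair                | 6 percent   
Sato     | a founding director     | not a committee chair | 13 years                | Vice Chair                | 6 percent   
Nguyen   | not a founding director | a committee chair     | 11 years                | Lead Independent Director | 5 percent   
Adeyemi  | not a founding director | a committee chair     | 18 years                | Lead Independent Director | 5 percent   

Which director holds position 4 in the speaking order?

Amari

By board role: Drummond, Sato and Kowalski (Vice Chair); then Amari, Ivanova, Nguyen, Adeyemi and Pereira (Lead Independent Director).
Among Drummond, Sato and Kowalski, a committee chair before not a committee chair: Drummond (a committee chair) before Sato and Kowalski (not a committee chair).
Sato and Kowalski both have equity stake 6 percent, so the next rule applies.
Sato and Kowalski are each a founding director, so the next rule applies.
Among Sato and Kowalski, by continuous board tenure (lower first) (reversed rule for this group): Sato (13 years) before Kowalski (21 years).
Amari, Ivanova, Nguyen, Adeyemi and Pereira are each a committee chair, so the next rule applies.
Among Amari, Ivanova, Nguyen, Adeyemi and Pereira, by equity stake (higher first): Amari and Ivanova (11 percent) before Nguyen, Adeyemi and Pereira (5 percent).
Amari and Ivanova are each a founding director, so the next rule applies.
Among Amari and Ivanova, by continuous board tenure (lower first) (reversed rule for this group): Amari (10 years) before Ivanova (13 years).
Nguyen, Adeyemi and Pereira are each not a founding director, so the next rule applies.
Among Nguyen, Adeyemi and Pereira, by continuous board tenure (lower first) (reversed rule for this group): Nguyen (11 years) before Adeyemi (18 years) before Pereira (19 years).
Order: Drummond, Sato, Kowalski, Amari, Ivanova, Nguyen, Adeyemi, Pereira.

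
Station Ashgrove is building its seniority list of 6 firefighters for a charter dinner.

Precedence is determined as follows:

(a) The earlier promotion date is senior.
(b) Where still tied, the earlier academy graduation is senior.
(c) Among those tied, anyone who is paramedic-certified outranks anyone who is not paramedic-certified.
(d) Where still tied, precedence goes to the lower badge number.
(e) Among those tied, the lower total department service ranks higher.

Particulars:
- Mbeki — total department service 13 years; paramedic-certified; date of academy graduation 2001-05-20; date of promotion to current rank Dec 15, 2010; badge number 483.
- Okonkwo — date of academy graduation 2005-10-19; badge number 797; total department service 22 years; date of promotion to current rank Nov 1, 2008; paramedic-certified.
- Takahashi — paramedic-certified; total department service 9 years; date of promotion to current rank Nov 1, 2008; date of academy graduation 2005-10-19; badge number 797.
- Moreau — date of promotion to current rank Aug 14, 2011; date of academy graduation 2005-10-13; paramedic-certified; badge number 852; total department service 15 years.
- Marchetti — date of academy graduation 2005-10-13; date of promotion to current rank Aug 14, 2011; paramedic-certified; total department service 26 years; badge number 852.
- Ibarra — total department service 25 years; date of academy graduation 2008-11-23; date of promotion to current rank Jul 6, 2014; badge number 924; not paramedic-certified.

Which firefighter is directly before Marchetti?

Moreau

By date of promotion to current rank (earlier first): Takahashi and Okonkwo (both Nov 1, 2008); then Mbeki (Dec 15, 2010); then Moreau and Marchetti (both Aug 14, 2011); then Ibarra (Jul 6, 2014).
Takahashi and Okonkwo both have date of academy graduation 2005-10-19, so the next rule applies.
Takahashi and Okonkwo are each paramedic-certified, so the next rule applies.
Takahashi and Okonkwo both have badge number 797, so the next rule applies.
Among Takahashi and Okonkwo, by total department service (lower first): Takahashi (9 years) before Okonkwo (22 years).
Moreau and Marchetti both have date of academy graduation 2005-10-13, so the next rule applies.
Moreau and Marchetti are each paramedic-certified, so the next rule applies.
Moreau and Marchetti both have badge number 852, so the next rule applies.
Among Moreau and Marchetti, by total department service (lower first): Moreau (15 years) before Marchetti (26 years).
Order: Takahashi, Okonkwo, Mbeki, Moreau, Marchetti, Ibarra.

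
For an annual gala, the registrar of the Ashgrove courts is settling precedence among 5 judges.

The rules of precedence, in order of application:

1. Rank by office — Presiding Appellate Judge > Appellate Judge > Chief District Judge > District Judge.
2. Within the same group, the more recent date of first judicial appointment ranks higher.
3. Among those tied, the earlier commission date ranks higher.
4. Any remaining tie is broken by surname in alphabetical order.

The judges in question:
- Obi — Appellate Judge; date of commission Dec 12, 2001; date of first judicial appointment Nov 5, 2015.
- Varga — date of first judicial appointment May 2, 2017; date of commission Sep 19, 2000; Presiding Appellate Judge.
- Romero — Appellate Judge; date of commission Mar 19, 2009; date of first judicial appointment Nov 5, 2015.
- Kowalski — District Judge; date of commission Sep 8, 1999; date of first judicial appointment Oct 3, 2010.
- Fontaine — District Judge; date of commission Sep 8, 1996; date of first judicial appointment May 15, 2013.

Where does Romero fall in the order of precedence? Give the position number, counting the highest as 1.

By office: Varga (Presiding Appellate Judge); then Obi and Romero (Appellate Judge); then Fontaine and Kowalski (District Judge).
Obi and Romero both have date of first judicial appointment Nov 5, 2015, so the next rule applies.
Among Obi and Romero, by date of commission (earlier first): Obi (Dec 12, 2001) before Romero (Mar 19, 2009).
Among Fontaine and Kowalski, by date of first judicial appointment (later first): Fontaine (May 15, 2013) before Kowalski (Oct 3, 2010).
Order: Varga, Obi, Romero, Fontaine, Kowalski. So position 3.

3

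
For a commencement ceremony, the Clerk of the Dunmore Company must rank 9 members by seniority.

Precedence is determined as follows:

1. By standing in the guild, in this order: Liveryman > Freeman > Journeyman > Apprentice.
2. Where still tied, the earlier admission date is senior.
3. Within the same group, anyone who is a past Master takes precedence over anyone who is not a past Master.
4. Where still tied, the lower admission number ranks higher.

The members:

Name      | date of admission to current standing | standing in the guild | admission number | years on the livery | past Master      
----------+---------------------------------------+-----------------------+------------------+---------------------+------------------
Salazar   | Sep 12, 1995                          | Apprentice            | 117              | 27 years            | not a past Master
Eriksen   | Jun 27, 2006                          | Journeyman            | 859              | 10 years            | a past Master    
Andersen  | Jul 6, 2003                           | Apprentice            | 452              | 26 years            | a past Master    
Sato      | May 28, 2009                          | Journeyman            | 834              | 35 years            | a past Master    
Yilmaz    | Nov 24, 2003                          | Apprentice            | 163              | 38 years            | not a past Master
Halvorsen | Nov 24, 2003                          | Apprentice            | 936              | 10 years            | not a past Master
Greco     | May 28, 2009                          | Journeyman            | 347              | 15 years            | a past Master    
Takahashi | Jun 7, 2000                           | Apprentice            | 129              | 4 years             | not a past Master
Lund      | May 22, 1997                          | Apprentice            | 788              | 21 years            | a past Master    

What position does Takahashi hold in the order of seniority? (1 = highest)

6

By standing in the guild: Eriksen, Greco and Sato (Journeyman); then Salazar, Lund, Takahashi, Andersen, Yilmaz and Halvorsen (Apprentice).
Among Eriksen, Greco and Sato, by date of admission to current standing (earlier first): Eriksen (Jun 27, 2006) before Greco and Sato (May 28, 2009).
Greco and Sato are each a past Master, so the next rule applies.
Among Greco and Sato, by admission number (lower first): Greco (347) before Sato (834).
Among Salazar, Lund, Takahashi, Andersen, Yilmaz and Halvorsen, by date of admission to current standing (earlier first): Salazar (Sep 12, 1995) before Lund (May 22, 1997) before Takahashi (Jun 7, 2000) before Andersen (Jul 6, 2003) before Yilmaz and Halvorsen (Nov 24, 2003).
Yilmaz and Halvorsen are each not a past Master, so the next rule applies.
Among Yilmaz and Halvorsen, by admission number (lower first): Yilmaz (163) before Halvorsen (936).
Order: Eriksen, Greco, Sato, Salazar, Lund, Takahashi, Andersen, Yilmaz, Halvorsen. So position 6.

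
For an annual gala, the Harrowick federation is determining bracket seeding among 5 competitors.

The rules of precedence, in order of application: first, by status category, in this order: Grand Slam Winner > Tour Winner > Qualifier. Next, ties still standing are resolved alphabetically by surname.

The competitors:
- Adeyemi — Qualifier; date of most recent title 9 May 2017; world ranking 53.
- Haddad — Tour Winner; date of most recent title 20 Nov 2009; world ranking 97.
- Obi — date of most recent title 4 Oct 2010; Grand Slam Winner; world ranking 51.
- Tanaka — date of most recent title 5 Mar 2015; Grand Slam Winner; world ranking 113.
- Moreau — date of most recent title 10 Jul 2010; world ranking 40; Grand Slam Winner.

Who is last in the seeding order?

Adeyemi

By status category: Moreau, Obi and Tanaka (Grand Slam Winner); then Haddad (Tour Winner); then Adeyemi (Qualifier).
Among Moreau, Obi and Tanaka, alphabetically by surname: Moreau before Obi before Tanaka.
Order: Moreau, Obi, Tanaka, Haddad, Adeyemi.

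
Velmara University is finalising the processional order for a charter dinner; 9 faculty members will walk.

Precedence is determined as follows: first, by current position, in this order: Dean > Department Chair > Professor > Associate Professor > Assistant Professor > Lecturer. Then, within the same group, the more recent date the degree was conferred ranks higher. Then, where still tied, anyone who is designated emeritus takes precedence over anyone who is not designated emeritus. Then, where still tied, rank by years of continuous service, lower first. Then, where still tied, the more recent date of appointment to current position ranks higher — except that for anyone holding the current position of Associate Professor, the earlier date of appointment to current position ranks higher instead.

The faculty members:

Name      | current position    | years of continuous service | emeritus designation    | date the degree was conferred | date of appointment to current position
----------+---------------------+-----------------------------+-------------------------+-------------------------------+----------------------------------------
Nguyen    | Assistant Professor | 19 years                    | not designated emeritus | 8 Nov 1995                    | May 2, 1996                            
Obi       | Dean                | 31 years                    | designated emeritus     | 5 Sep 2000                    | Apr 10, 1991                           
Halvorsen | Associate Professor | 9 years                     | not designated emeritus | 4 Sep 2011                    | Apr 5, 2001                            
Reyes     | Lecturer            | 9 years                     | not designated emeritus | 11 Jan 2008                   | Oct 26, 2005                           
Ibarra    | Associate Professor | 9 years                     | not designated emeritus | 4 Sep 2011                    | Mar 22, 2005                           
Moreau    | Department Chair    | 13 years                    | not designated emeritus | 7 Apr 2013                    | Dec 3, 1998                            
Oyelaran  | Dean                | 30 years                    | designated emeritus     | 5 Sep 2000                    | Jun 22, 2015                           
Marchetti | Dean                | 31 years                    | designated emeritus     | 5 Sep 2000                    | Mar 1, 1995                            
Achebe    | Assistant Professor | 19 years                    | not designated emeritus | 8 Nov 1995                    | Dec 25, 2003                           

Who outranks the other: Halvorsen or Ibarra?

Halvorsen

By current position: Oyelaran, Marchetti and Obi (Dean); then Moreau (Department Chair); then Halvorsen and Ibarra (Associate Professor); then Achebe and Nguyen (Assistant Professor); then Reyes (Lecturer).
Oyelaran, Marchetti and Obi all have date the degree was conferred 5 Sep 2000, so the next rule applies.
Oyelaran, Marchetti and Obi are each designated emeritus, so the next rule applies.
Among Oyelaran, Marchetti and Obi, by years of continuous service (lower first): Oyelaran (30 years) before Marchetti and Obi (31 years).
Among Marchetti and Obi, by date of appointment to current position (later first): Marchetti (Mar 1, 1995) before Obi (Apr 10, 1991).
Halvorsen and Ibarra both have date the degree was conferred 4 Sep 2011, so the next rule applies.
Halvorsen and Ibarra are each not designated emeritus, so the next rule applies.
Halvorsen and Ibarra both have years of continuous service 9 years, so the next rule applies.
Among Halvorsen and Ibarra, by date of appointment to current position (earlier first) (reversed rule for this group): Halvorsen (Apr 5, 2001) before Ibarra (Mar 22, 2005).
Achebe and Nguyen both have date the degree was conferred 8 Nov 1995, so the next rule applies.
Achebe and Nguyen are each not designated emeritus, so the next rule applies.
Achebe and Nguyen both have years of continuous service 19 years, so the next rule applies.
Among Achebe and Nguyen, by date of appointment to current position (later first): Achebe (Dec 25, 2003) before Nguyen (May 2, 1996).
So Halvorsen takes precedence.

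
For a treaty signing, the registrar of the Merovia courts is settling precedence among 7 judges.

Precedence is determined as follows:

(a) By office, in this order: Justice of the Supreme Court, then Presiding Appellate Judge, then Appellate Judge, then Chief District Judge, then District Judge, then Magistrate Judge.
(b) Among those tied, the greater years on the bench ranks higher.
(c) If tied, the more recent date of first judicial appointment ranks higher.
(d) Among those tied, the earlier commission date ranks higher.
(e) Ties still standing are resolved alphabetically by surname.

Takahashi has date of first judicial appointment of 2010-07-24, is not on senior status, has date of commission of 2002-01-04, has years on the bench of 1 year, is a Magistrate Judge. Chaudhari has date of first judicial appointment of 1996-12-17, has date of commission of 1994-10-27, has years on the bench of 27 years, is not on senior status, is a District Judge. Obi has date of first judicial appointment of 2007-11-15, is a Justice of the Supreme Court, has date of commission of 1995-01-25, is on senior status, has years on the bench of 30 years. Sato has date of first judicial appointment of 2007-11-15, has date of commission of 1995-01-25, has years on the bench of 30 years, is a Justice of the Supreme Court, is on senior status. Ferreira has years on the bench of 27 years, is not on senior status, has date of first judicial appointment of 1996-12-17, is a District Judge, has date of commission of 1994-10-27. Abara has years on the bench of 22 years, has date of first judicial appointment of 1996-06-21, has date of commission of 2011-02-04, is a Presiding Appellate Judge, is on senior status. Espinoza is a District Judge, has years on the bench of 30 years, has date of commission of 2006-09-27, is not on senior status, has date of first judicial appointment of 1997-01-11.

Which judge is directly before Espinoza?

Abara

By office: Obi and Sato (Justice of the Supreme Court); then Abara (Presiding Appellate Judge); then Espinoza, Chaudhari and Ferreira (District Judge); then Takahashi (Magistrate Judge).
Obi and Sato both have years on the bench 30 years, so the next rule applies.
Obi and Sato both have date of first judicial appointment 2007-11-15, so the next rule applies.
Obi and Sato both have date of commission 1995-01-25, so the next rule applies.
Among Obi and Sato, alphabetically by surname: Obi before Sato.
Among Espinoza, Chaudhari and Ferreira, by years on the bench (higher first): Espinoza (30 years) before Chaudhari and Ferreira (27 years).
Chaudhari and Ferreira both have date of first judicial appointment 1996-12-17, so the next rule applies.
Chaudhari and Ferreira both have date of commission 1994-10-27, so the next rule applies.
Among Chaudhari and Ferreira, alphabetically by surname: Chaudhari before Ferreira.
Order: Obi, Sato, Abara, Espinoza, Chaudhari, Ferreira, Takahashi.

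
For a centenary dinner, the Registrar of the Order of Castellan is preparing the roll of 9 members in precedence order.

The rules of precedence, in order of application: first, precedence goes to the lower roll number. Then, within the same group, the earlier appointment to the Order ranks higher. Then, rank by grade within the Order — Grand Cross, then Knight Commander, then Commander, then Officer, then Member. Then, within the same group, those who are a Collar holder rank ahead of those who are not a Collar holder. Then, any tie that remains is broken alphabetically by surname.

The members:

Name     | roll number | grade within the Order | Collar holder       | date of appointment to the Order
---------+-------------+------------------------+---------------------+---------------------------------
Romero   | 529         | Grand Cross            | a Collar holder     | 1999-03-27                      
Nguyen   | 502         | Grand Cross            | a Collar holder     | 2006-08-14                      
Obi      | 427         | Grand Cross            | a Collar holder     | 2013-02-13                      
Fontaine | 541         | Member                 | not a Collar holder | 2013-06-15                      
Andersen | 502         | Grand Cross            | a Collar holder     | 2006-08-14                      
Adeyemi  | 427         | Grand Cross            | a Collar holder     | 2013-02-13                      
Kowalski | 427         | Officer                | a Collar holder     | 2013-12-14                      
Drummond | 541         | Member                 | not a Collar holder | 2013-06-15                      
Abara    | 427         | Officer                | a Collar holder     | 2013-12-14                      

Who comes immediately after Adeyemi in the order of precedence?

Obi

By roll number (lower first): Adeyemi, Obi, Abara and Kowalski (each 427); then Andersen and Nguyen (both 502); then Romero (529); then Drummond and Fontaine (both 541).
Among Adeyemi, Obi, Abara and Kowalski, by date of appointment to the Order (earlier first): Adeyemi and Obi (2013-02-13) before Abara and Kowalski (2013-12-14).
Adeyemi and Obi are each Grand Cross, so the next rule applies.
Adeyemi and Obi are each a Collar holder, so the next rule applies.
Among Adeyemi and Obi, alphabetically by surname: Adeyemi before Obi.
Abara and Kowalski are each Officer, so the next rule applies.
Abara and Kowalski are each a Collar holder, so the next rule applies.
Among Abara and Kowalski, alphabetically by surname: Abara before Kowalski.
Andersen and Nguyen both have date of appointment to the Order 2006-08-14, so the next rule applies.
Andersen and Nguyen are each Grand Cross, so the next rule applies.
Andersen and Nguyen are each a Collar holder, so the next rule applies.
Among Andersen and Nguyen, alphabetically by surname: Andersen before Nguyen.
Drummond and Fontaine both have date of appointment to the Order 2013-06-15, so the next rule applies.
Drummond and Fontaine are each Member, so the next rule applies.
Drummond and Fontaine are each not a Collar holder, so the next rule applies.
Among Drummond and Fontaine, alphabetically by surname: Drummond before Fontaine.
Order: Adeyemi, Obi, Abara, Kowalski, Andersen, Nguyen, Romero, Drummond, Fontaine.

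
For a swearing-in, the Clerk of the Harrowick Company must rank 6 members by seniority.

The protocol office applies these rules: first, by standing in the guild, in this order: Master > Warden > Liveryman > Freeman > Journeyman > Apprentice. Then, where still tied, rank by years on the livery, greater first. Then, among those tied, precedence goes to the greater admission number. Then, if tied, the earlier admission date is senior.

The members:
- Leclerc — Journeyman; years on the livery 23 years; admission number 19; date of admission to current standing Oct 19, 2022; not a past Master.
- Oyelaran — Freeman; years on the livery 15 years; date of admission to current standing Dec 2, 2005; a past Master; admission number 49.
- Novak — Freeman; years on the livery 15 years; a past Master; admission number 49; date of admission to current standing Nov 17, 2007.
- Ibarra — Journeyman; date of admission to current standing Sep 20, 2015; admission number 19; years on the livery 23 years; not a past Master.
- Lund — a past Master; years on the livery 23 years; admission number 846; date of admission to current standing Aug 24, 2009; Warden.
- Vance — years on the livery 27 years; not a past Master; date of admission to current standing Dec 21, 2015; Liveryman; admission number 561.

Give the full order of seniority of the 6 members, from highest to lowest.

By standing in the guild: Lund (Warden); then Vance (Liveryman); then Oyelaran and Novak (Freeman); then Ibarra and Leclerc (Journeyman).
Oyelaran and Novak both have years on the livery 15 years, so the next rule applies.
Oyelaran and Novak both have admission number 49, so the next rule applies.
Among Oyelaran and Novak, by date of admission to current standing (earlier first): Oyelaran (Dec 2, 2005) before Novak (Nov 17, 2007).
Ibarra and Leclerc both have years on the livery 23 years, so the next rule applies.
Ibarra and Leclerc both have admission number 19, so the next rule applies.
Among Ibarra and Leclerc, by date of admission to current standing (earlier first): Ibarra (Sep 20, 2015) before Leclerc (Oct 19, 2022).
Full order: Lund, Vance, Oyelaran, Novak, Ibarra, Leclerc.

Lund, Vance, Oyelaran, Novak, Ibarra, Leclerc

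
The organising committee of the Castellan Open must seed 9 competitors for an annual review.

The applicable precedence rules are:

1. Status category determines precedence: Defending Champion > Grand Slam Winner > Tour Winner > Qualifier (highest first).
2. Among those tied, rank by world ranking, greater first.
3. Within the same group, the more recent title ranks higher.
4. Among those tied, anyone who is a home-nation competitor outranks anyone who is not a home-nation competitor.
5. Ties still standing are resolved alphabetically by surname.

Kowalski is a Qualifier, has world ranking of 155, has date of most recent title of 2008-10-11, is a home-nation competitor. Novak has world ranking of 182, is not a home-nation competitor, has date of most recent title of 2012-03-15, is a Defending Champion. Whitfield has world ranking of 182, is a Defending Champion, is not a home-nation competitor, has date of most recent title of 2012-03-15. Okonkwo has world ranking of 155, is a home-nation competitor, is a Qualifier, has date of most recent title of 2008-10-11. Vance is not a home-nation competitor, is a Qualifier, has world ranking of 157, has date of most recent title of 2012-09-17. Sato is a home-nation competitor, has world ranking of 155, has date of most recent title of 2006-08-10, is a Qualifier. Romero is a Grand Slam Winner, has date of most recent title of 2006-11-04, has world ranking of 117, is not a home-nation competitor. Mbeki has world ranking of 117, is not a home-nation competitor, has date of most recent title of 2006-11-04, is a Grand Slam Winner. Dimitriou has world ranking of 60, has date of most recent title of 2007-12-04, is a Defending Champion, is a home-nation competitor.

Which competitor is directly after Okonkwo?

By status category: Novak, Whitfield and Dimitriou (Defending Champion); then Mbeki and Romero (Grand Slam Winner); then Vance, Kowalski, Okonkwo and Sato (Qualifier).
Among Novak, Whitfield and Dimitriou, by world ranking (higher first): Novak and Whitfield (182) before Dimitriou (60).
Novak and Whitfield both have date of most recent title 2012-03-15, so the next rule applies.
Novak and Whitfield are each not a home-nation competitor, so the next rule applies.
Among Novak and Whitfield, alphabetically by surname: Novak before Whitfield.
Mbeki and Romero both have world ranking 117, so the next rule applies.
Mbeki and Romero both have date of most recent title 2006-11-04, so the next rule applies.
Mbeki and Romero are each not a home-nation competitor, so the next rule applies.
Among Mbeki and Romero, alphabetically by surname: Mbeki before Romero.
Among Vance, Kowalski, Okonkwo and Sato, by world ranking (higher first): Vance (157) before Kowalski, Okonkwo and Sato (155).
Among Kowalski, Okonkwo and Sato, by date of most recent title (later first): Kowalski and Okonkwo (2008-10-11) before Sato (2006-08-10).
Kowalski and Okonkwo are each a home-nation competitor, so the next rule applies.
Among Kowalski and Okonkwo, alphabetically by surname: Kowalski before Okonkwo.
Order: Novak, Whitfield, Dimitriou, Mbeki, Romero, Vance, Kowalski, Okonkwo, Sato.

Sato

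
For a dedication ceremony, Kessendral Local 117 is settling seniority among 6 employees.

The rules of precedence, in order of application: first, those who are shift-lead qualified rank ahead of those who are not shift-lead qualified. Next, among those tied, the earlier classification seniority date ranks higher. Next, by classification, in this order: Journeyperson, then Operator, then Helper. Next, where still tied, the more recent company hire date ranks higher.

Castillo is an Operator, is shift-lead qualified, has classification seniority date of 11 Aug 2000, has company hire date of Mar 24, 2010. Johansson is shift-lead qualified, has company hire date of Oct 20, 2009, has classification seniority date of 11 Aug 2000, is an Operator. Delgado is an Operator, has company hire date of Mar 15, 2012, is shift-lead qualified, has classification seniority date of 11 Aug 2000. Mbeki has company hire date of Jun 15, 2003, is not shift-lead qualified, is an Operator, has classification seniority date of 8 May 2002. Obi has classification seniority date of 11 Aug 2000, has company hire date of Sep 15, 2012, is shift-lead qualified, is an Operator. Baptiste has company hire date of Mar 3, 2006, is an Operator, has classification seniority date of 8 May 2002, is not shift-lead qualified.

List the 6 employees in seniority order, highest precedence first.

By the first rule: Obi, Delgado, Castillo and Johansson (each shift-lead qualified); then Baptiste and Mbeki (both not shift-lead qualified).
Obi, Delgado, Castillo and Johansson all have classification seniority date 11 Aug 2000, so the next rule applies.
Obi, Delgado, Castillo and Johansson are each Operator, so the next rule applies.
Among Obi, Delgado, Castillo and Johansson, by company hire date (later first): Obi (Sep 15, 2012) before Delgado (Mar 15, 2012) before Castillo (Mar 24, 2010) before Johansson (Oct 20, 2009).
Baptiste and Mbeki both have classification seniority date 8 May 2002, so the next rule applies.
Baptiste and Mbeki are each Operator, so the next rule applies.
Among Baptiste and Mbeki, by company hire date (later first): Baptiste (Mar 3, 2006) before Mbeki (Jun 15, 2003).
Full order: Obi, Delgado, Castillo, Johansson, Baptiste, Mbeki.

Obi, Delgado, Castillo, Johansson, Baptiste, Mbeki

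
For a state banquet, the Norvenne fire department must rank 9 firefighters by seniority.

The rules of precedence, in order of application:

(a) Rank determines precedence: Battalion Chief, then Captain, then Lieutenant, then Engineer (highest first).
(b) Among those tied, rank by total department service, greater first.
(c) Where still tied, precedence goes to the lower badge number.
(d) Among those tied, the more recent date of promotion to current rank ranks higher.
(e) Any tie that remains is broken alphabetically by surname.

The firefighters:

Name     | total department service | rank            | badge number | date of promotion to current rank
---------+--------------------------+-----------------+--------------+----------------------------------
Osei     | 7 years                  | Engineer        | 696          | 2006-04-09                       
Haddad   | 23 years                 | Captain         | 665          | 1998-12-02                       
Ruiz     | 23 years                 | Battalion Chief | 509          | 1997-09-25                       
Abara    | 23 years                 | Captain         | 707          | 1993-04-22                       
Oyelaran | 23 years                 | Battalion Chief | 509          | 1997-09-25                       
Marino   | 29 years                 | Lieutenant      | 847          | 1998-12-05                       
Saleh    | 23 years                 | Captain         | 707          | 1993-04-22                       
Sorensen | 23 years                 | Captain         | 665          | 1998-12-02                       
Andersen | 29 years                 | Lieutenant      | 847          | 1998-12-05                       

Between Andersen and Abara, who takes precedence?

By rank: Oyelaran and Ruiz (Battalion Chief); then Haddad, Sorensen, Abara and Saleh (Captain); then Andersen and Marino (Lieutenant); then Osei (Engineer).
Oyelaran and Ruiz both have total department service 23 years, so the next rule applies.
Oyelaran and Ruiz both have badge number 509, so the next rule applies.
Oyelaran and Ruiz both have date of promotion to current rank 1997-09-25, so the next rule applies.
Among Oyelaran and Ruiz, alphabetically by surname: Oyelaran before Ruiz.
Haddad, Sorensen, Abara and Saleh all have total department service 23 years, so the next rule applies.
Among Haddad, Sorensen, Abara and Saleh, by badge number (lower first): Haddad and Sorensen (665) before Abara and Saleh (707).
Haddad and Sorensen both have date of promotion to current rank 1998-12-02, so the next rule applies.
Among Haddad and Sorensen, alphabetically by surname: Haddad before Sorensen.
Abara and Saleh both have date of promotion to current rank 1993-04-22, so the next rule applies.
Among Abara and Saleh, alphabetically by surname: Abara before Saleh.
Andersen and Marino both have total department service 29 years, so the next rule applies.
Andersen and Marino both have badge number 847, so the next rule applies.
Andersen and Marino both have date of promotion to current rank 1998-12-05, so the next rule applies.
Among Andersen and Marino, alphabetically by surname: Andersen before Marino.
So Abara takes precedence.

Abara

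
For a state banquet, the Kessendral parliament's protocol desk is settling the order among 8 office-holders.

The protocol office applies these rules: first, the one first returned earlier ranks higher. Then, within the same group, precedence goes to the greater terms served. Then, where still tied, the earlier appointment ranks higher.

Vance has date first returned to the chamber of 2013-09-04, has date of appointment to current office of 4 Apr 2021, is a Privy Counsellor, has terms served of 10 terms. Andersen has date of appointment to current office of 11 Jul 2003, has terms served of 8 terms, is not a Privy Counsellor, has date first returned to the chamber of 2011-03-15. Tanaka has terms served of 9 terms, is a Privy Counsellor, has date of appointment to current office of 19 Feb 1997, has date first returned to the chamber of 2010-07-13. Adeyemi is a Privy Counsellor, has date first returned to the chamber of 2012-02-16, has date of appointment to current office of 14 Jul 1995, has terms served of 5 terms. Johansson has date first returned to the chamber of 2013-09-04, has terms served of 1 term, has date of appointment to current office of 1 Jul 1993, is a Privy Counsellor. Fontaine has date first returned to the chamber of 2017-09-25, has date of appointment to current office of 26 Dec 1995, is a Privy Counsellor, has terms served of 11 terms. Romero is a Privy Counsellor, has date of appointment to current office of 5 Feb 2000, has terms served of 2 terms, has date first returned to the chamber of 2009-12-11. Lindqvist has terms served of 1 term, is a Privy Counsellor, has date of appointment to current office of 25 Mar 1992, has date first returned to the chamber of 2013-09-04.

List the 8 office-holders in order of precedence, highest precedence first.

Romero, Tanaka, Andersen, Adeyemi, Vance, Lindqvist, Johansson, Fontaine

By date first returned to the chamber (earlier first): Romero (2009-12-11); then Tanaka (2010-07-13); then Andersen (2011-03-15); then Adeyemi (2012-02-16); then Vance, Lindqvist and Johansson (each 2013-09-04); then Fontaine (2017-09-25).
Among Vance, Lindqvist and Johansson, by terms served (higher first): Vance (10 terms) before Lindqvist and Johansson (1 term).
Among Lindqvist and Johansson, by date of appointment to current office (earlier first): Lindqvist (25 Mar 1992) before Johansson (1 Jul 1993).
Full order: Romero, Tanaka, Andersen, Adeyemi, Vance, Lindqvist, Johansson, Fontaine.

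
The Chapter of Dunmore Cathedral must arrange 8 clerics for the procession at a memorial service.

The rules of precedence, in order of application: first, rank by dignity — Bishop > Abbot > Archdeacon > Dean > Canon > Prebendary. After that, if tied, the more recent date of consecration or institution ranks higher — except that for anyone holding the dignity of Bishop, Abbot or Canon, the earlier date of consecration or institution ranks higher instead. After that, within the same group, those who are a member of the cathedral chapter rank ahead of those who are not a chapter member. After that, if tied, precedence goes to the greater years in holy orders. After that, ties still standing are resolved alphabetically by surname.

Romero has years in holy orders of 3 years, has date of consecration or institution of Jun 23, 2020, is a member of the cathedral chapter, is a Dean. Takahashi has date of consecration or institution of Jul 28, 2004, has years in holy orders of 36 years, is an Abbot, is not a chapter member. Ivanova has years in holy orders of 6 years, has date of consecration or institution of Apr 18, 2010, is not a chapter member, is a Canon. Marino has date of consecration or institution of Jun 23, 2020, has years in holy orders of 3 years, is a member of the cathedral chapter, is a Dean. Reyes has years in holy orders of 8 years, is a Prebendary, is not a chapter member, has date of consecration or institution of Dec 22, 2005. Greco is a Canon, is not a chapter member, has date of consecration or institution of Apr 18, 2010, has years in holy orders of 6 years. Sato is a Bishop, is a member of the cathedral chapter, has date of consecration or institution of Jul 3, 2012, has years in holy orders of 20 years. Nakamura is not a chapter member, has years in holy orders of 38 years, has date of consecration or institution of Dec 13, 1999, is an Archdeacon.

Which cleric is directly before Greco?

Romero

By dignity: Sato (Bishop); then Takahashi (Abbot); then Nakamura (Archdeacon); then Marino and Romero (Dean); then Greco and Ivanova (Canon); then Reyes (Prebendary).
Marino and Romero both have date of consecration or institution Jun 23, 2020, so the next rule applies.
Marino and Romero are each a member of the cathedral chapter, so the next rule applies.
Marino and Romero both have years in holy orders 3 years, so the next rule applies.
Among Marino and Romero, alphabetically by surname: Marino before Romero.
Greco and Ivanova both have date of consecration or institution Apr 18, 2010, so the next rule applies.
Greco and Ivanova are each not a chapter member, so the next rule applies.
Greco and Ivanova both have years in holy orders 6 years, so the next rule applies.
Among Greco and Ivanova, alphabetically by surname: Greco before Ivanova.
Order: Sato, Takahashi, Nakamura, Marino, Romero, Greco, Ivanova, Reyes.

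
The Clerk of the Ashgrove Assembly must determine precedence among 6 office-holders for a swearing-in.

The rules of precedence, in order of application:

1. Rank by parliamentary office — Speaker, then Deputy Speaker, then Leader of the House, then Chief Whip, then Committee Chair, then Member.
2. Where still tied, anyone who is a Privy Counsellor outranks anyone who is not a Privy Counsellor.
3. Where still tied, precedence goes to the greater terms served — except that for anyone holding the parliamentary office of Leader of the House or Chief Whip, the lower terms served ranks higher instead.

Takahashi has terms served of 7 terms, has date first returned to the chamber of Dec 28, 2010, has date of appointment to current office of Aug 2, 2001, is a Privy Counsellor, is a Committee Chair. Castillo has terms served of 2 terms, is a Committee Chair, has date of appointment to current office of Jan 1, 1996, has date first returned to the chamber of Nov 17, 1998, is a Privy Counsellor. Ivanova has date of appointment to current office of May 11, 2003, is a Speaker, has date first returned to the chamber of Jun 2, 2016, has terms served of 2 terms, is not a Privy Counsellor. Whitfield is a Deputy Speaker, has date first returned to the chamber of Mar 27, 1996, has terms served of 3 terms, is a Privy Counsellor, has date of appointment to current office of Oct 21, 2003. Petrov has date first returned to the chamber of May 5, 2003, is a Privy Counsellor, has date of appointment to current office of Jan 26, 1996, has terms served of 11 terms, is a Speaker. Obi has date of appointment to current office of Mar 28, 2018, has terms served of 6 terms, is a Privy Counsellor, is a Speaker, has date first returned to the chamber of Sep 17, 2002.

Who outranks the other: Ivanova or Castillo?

Ivanova

By parliamentary office: Petrov, Obi and Ivanova (Speaker); then Whitfield (Deputy Speaker); then Takahashi and Castillo (Committee Chair).
Among Petrov, Obi and Ivanova, a Privy Counsellor before not a Privy Counsellor: Petrov and Obi (a Privy Counsellor) before Ivanova (not a Privy Counsellor).
Among Petrov and Obi, by terms served (higher first): Petrov (11 terms) before Obi (6 terms).
Takahashi and Castillo are each a Privy Counsellor, so the next rule applies.
Among Takahashi and Castillo, by terms served (higher first): Takahashi (7 terms) before Castillo (2 terms).
So Ivanova takes precedence.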